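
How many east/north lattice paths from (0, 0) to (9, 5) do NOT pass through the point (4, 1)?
Number of paths = 1372

Total paths from (0, 0) to (9, 5): C(14, 9) = 2002. Paths through (4, 1): (paths (0, 0) → (4, 1)) × (paths (4, 1) → (9, 5)) = C(5, 4) · C(9, 5) = 5 · 126 = 630. Avoidance count = 2002 − 630 = 1372.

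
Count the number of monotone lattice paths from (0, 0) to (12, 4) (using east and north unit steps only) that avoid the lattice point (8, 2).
Number of paths = 1145

Total paths from (0, 0) to (12, 4): C(16, 12) = 1820. Paths through (8, 2): (paths (0, 0) → (8, 2)) × (paths (8, 2) → (12, 4)) = C(10, 8) · C(6, 4) = 45 · 15 = 675. Avoidance count = 1820 − 675 = 1145.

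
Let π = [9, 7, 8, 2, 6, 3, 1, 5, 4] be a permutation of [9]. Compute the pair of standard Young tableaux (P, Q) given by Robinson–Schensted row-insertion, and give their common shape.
P = [1, 3, 4] / [2, 5] / [6, 8] / [7] / [9];  Q = [1, 3, 8] / [2, 5] / [4, 9] / [6] / [7];  common shape = (3, 2, 2, 1, 1)

Row-insert the values π_1, π_2, … into P one at a time, bumping the leftmost entry strictly greater than the inserted value down to the next row. The recording tableau Q records, in position (i, j), the step at which that cell was added to P.
  Insert 9 (step 1): P = [9];  Q = [1]
  Insert 7 (step 2): P = [7] / [9];  Q = [1] / [2]
  Insert 8 (step 3): P = [7, 8] / [9];  Q = [1, 3] / [2]
  Insert 2 (step 4): P = [2, 8] / [7] / [9];  Q = [1, 3] / [2] / [4]
  Insert 6 (step 5): P = [2, 6] / [7, 8] / [9];  Q = [1, 3] / [2, 5] / [4]
  Insert 3 (step 6): P = [2, 3] / [6, 8] / [7] / [9];  Q = [1, 3] / [2, 5] / [4] / [6]
  Insert 1 (step 7): P = [1, 3] / [2, 8] / [6] / [7] / [9];  Q = [1, 3] / [2, 5] / [4] / [6] / [7]
  Insert 5 (step 8): P = [1, 3, 5] / [2, 8] / [6] / [7] / [9];  Q = [1, 3, 8] / [2, 5] / [4] / [6] / [7]
  Insert 4 (step 9): P = [1, 3, 4] / [2, 5] / [6, 8] / [7] / [9];  Q = [1, 3, 8] / [2, 5] / [4, 9] / [6] / [7]
Final shape: (3, 2, 2, 1, 1).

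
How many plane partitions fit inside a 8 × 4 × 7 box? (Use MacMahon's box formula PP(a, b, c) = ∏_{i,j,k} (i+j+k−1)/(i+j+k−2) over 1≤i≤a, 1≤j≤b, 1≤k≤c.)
PP(8, 4, 7) = 1318349483880

Evaluate the triple product over i = 1..8, j = 1..4, k = 1..7. The factors are (2/1) · (3/2) · (4/3) · (5/4) · (6/5) · (7/6) · (8/7) · (3/2) · … (224 factors total). The numerators and denominators telescope so the product is an integer; carrying out the multiplication exactly gives PP(8, 4, 7) = 1318349483880.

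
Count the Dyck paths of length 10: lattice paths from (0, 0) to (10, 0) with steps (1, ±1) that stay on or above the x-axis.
C_5 = 42

These Dyck paths are counted by the Catalan number C_n = (1/(n + 1)) · C(2n, n). For n = 5: C_5 = (1/6) · C(10, 5) = 252/6 = 42.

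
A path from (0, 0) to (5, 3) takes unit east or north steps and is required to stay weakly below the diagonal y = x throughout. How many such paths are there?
Number of paths = 28

By the reflection principle (André's argument), the number of monotone paths to (5, 3) with n ≤ m that never go above y = x is C(8, 5) − C(8, 6) = 56 − 28 = 28.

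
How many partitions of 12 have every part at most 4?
p(12, parts ≤ 4) = 34

Partitions of 12 with all parts ≤ 4: 4+4+4, 4+4+3+1, 4+4+2+2, 4+4+2+1+1, 4+4+1+1+1+1, 4+3+3+2, 4+3+3+1+1, 4+3+2+2+1, 4+3+2+1+1+1, 4+3+1+1+1+1+1, 4+2+2+2+2, 4+2+2+2+1+1, 4+2+2+1+1+1+1, 4+2+1+1+1+1+1+1, 4+1+1+1+1+1+1+1+1, 3+3+3+3, 3+3+3+2+1, 3+3+3+1+1+1, 3+3+2+2+2, 3+3+2+2+1+1, 3+3+2+1+1+1+1, 3+3+1+1+1+1+1+1, 3+2+2+2+2+1, 3+2+2+2+1+1+1, 3+2+2+1+1+1+1+1, 3+2+1+1+1+1+1+1+1, 3+1+1+1+1+1+1+1+1+1, 2+2+2+2+2+2, 2+2+2+2+2+1+1, 2+2+2+2+1+1+1+1, … (34 total). Count = 34.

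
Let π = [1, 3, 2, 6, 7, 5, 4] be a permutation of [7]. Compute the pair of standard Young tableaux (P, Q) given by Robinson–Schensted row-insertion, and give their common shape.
P = [1, 2, 4, 7] / [3, 5] / [6];  Q = [1, 2, 4, 5] / [3, 6] / [7];  common shape = (4, 2, 1)

Row-insert the values π_1, π_2, … into P one at a time, bumping the leftmost entry strictly greater than the inserted value down to the next row. The recording tableau Q records, in position (i, j), the step at which that cell was added to P.
  Insert 1 (step 1): P = [1];  Q = [1]
  Insert 3 (step 2): P = [1, 3];  Q = [1, 2]
  Insert 2 (step 3): P = [1, 2] / [3];  Q = [1, 2] / [3]
  Insert 6 (step 4): P = [1, 2, 6] / [3];  Q = [1, 2, 4] / [3]
  Insert 7 (step 5): P = [1, 2, 6, 7] / [3];  Q = [1, 2, 4, 5] / [3]
  Insert 5 (step 6): P = [1, 2, 5, 7] / [3, 6];  Q = [1, 2, 4, 5] / [3, 6]
  Insert 4 (step 7): P = [1, 2, 4, 7] / [3, 5] / [6];  Q = [1, 2, 4, 5] / [3, 6] / [7]
Final shape: (4, 2, 1).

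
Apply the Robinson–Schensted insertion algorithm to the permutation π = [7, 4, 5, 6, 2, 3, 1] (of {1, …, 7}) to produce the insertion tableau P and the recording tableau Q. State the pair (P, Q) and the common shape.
P = [1, 3, 6] / [2, 5] / [4] / [7];  Q = [1, 3, 4] / [2, 6] / [5] / [7];  common shape = (3, 2, 1, 1)

Row-insert the values π_1, π_2, … into P one at a time, bumping the leftmost entry strictly greater than the inserted value down to the next row. The recording tableau Q records, in position (i, j), the step at which that cell was added to P.
  Insert 7 (step 1): P = [7];  Q = [1]
  Insert 4 (step 2): P = [4] / [7];  Q = [1] / [2]
  Insert 5 (step 3): P = [4, 5] / [7];  Q = [1, 3] / [2]
  Insert 6 (step 4): P = [4, 5, 6] / [7];  Q = [1, 3, 4] / [2]
  Insert 2 (step 5): P = [2, 5, 6] / [4] / [7];  Q = [1, 3, 4] / [2] / [5]
  Insert 3 (step 6): P = [2, 3, 6] / [4, 5] / [7];  Q = [1, 3, 4] / [2, 6] / [5]
  Insert 1 (step 7): P = [1, 3, 6] / [2, 5] / [4] / [7];  Q = [1, 3, 4] / [2, 6] / [5] / [7]
Final shape: (3, 2, 1, 1).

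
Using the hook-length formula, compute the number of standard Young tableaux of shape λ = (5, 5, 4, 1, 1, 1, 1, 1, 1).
# SYT of shape (5, 5, 4, 1, 1, 1, 1, 1, 1) = 25069968

Hook-length formula: f^λ = n! / Π hook(c), product over all cells c of the Young diagram. For λ = (5, 5, 4, 1, 1, 1, 1, 1, 1), n = 20 boxes. Hook lengths by row (left-to-right, top-to-bottom): [13, 6, 5, 4, 2]; [12, 5, 4, 3, 1]; [10, 3, 2, 1]; [6]; [5]; [4]; [3]; [2]; [1]. Product of hooks = 97044480000. So f^λ = 20! / 97044480000 = 2432902008176640000 / 97044480000 = 25069968.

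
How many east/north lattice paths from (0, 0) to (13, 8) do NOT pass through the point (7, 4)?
Number of paths = 134190

Total paths from (0, 0) to (13, 8): C(21, 13) = 203490. Paths through (7, 4): (paths (0, 0) → (7, 4)) × (paths (7, 4) → (13, 8)) = C(11, 7) · C(10, 6) = 330 · 210 = 69300. Avoidance count = 203490 − 69300 = 134190.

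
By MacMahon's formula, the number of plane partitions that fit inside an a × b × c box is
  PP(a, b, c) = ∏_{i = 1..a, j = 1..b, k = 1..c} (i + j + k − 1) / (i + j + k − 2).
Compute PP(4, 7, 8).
PP(4, 7, 8) = 1318349483880

Evaluate the triple product over i = 1..4, j = 1..7, k = 1..8. The factors are (2/1) · (3/2) · (4/3) · (5/4) · (6/5) · (7/6) · (8/7) · (9/8) · … (224 factors total). The numerators and denominators telescope so the product is an integer; carrying out the multiplication exactly gives PP(4, 7, 8) = 1318349483880.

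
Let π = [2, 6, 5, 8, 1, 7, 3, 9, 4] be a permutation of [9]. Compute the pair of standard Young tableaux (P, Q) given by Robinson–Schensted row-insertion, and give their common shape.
P = [1, 3, 4, 9] / [2, 5, 7] / [6, 8];  Q = [1, 2, 4, 8] / [3, 6, 9] / [5, 7];  common shape = (4, 3, 2)

Row-insert the values π_1, π_2, … into P one at a time, bumping the leftmost entry strictly greater than the inserted value down to the next row. The recording tableau Q records, in position (i, j), the step at which that cell was added to P.
  Insert 2 (step 1): P = [2];  Q = [1]
  Insert 6 (step 2): P = [2, 6];  Q = [1, 2]
  Insert 5 (step 3): P = [2, 5] / [6];  Q = [1, 2] / [3]
  Insert 8 (step 4): P = [2, 5, 8] / [6];  Q = [1, 2, 4] / [3]
  Insert 1 (step 5): P = [1, 5, 8] / [2] / [6];  Q = [1, 2, 4] / [3] / [5]
  Insert 7 (step 6): P = [1, 5, 7] / [2, 8] / [6];  Q = [1, 2, 4] / [3, 6] / [5]
  Insert 3 (step 7): P = [1, 3, 7] / [2, 5] / [6, 8];  Q = [1, 2, 4] / [3, 6] / [5, 7]
  Insert 9 (step 8): P = [1, 3, 7, 9] / [2, 5] / [6, 8];  Q = [1, 2, 4, 8] / [3, 6] / [5, 7]
  Insert 4 (step 9): P = [1, 3, 4, 9] / [2, 5, 7] / [6, 8];  Q = [1, 2, 4, 8] / [3, 6, 9] / [5, 7]
Final shape: (4, 3, 2).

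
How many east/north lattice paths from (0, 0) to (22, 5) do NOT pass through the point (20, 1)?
Number of paths = 80415

Total paths from (0, 0) to (22, 5): C(27, 22) = 80730. Paths through (20, 1): (paths (0, 0) → (20, 1)) × (paths (20, 1) → (22, 5)) = C(21, 20) · C(6, 2) = 21 · 15 = 315. Avoidance count = 80730 − 315 = 80415.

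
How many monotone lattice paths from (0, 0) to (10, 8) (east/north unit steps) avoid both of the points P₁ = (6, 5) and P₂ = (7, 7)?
Number of paths = 19404

Inclusion–exclusion. Total paths: C(18, 10) = 43758. Through P₁: C(11, 6)·C(7, 4) = 16170. Through P₂: C(14, 7)·C(4, 3) = 13728. Since P₁ is strictly southwest of P₂, a monotone path through both must visit P₁ then P₂; paths through both = C(11, 6)·C(3, 1)·C(4, 3) = 5544. Avoid both = 43758 − 16170 − 13728 + 5544 = 19404.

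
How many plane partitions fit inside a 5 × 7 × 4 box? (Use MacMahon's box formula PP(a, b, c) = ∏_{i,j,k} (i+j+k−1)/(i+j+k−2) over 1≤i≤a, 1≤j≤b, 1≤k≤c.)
PP(5, 7, 4) = 868489479

Evaluate the triple product over i = 1..5, j = 1..7, k = 1..4. The factors are (2/1) · (3/2) · (4/3) · (5/4) · (3/2) · (4/3) · (5/4) · (6/5) · … (140 factors total). The numerators and denominators telescope so the product is an integer; carrying out the multiplication exactly gives PP(5, 7, 4) = 868489479.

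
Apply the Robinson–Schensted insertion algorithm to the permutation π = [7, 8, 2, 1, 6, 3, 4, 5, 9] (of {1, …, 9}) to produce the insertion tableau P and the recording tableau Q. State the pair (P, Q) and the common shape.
P = [1, 3, 4, 5, 9] / [2, 6] / [7, 8];  Q = [1, 2, 7, 8, 9] / [3, 5] / [4, 6];  common shape = (5, 2, 2)

Row-insert the values π_1, π_2, … into P one at a time, bumping the leftmost entry strictly greater than the inserted value down to the next row. The recording tableau Q records, in position (i, j), the step at which that cell was added to P.
  Insert 7 (step 1): P = [7];  Q = [1]
  Insert 8 (step 2): P = [7, 8];  Q = [1, 2]
  Insert 2 (step 3): P = [2, 8] / [7];  Q = [1, 2] / [3]
  Insert 1 (step 4): P = [1, 8] / [2] / [7];  Q = [1, 2] / [3] / [4]
  Insert 6 (step 5): P = [1, 6] / [2, 8] / [7];  Q = [1, 2] / [3, 5] / [4]
  Insert 3 (step 6): P = [1, 3] / [2, 6] / [7, 8];  Q = [1, 2] / [3, 5] / [4, 6]
  Insert 4 (step 7): P = [1, 3, 4] / [2, 6] / [7, 8];  Q = [1, 2, 7] / [3, 5] / [4, 6]
  Insert 5 (step 8): P = [1, 3, 4, 5] / [2, 6] / [7, 8];  Q = [1, 2, 7, 8] / [3, 5] / [4, 6]
  Insert 9 (step 9): P = [1, 3, 4, 5, 9] / [2, 6] / [7, 8];  Q = [1, 2, 7, 8, 9] / [3, 5] / [4, 6]
Final shape: (5, 2, 2).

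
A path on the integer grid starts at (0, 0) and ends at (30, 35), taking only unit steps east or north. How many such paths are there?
Number of paths = 3009106305270645216

A monotone lattice path from (0, 0) to (30, 35) consists of 30 east steps and 35 north steps in some order, so it is determined by which 30 of the 65 steps are east. The count is C(65, 30) = 3009106305270645216.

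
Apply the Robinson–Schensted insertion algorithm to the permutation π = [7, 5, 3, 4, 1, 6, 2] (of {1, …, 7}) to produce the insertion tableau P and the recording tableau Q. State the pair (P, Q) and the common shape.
P = [1, 2, 6] / [3, 4] / [5] / [7];  Q = [1, 4, 6] / [2, 7] / [3] / [5];  common shape = (3, 2, 1, 1)

Row-insert the values π_1, π_2, … into P one at a time, bumping the leftmost entry strictly greater than the inserted value down to the next row. The recording tableau Q records, in position (i, j), the step at which that cell was added to P.
  Insert 7 (step 1): P = [7];  Q = [1]
  Insert 5 (step 2): P = [5] / [7];  Q = [1] / [2]
  Insert 3 (step 3): P = [3] / [5] / [7];  Q = [1] / [2] / [3]
  Insert 4 (step 4): P = [3, 4] / [5] / [7];  Q = [1, 4] / [2] / [3]
  Insert 1 (step 5): P = [1, 4] / [3] / [5] / [7];  Q = [1, 4] / [2] / [3] / [5]
  Insert 6 (step 6): P = [1, 4, 6] / [3] / [5] / [7];  Q = [1, 4, 6] / [2] / [3] / [5]
  Insert 2 (step 7): P = [1, 2, 6] / [3, 4] / [5] / [7];  Q = [1, 4, 6] / [2, 7] / [3] / [5]
Final shape: (3, 2, 1, 1).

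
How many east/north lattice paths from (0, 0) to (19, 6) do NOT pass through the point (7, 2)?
Number of paths = 111580

Total paths from (0, 0) to (19, 6): C(25, 19) = 177100. Paths through (7, 2): (paths (0, 0) → (7, 2)) × (paths (7, 2) → (19, 6)) = C(9, 7) · C(16, 12) = 36 · 1820 = 65520. Avoidance count = 177100 − 65520 = 111580.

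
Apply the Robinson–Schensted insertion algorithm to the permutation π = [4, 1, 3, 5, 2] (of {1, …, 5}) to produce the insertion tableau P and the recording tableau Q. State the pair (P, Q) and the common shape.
P = [1, 2, 5] / [3] / [4];  Q = [1, 3, 4] / [2] / [5];  common shape = (3, 1, 1)

Row-insert the values π_1, π_2, … into P one at a time, bumping the leftmost entry strictly greater than the inserted value down to the next row. The recording tableau Q records, in position (i, j), the step at which that cell was added to P.
  Insert 4 (step 1): P = [4];  Q = [1]
  Insert 1 (step 2): P = [1] / [4];  Q = [1] / [2]
  Insert 3 (step 3): P = [1, 3] / [4];  Q = [1, 3] / [2]
  Insert 5 (step 4): P = [1, 3, 5] / [4];  Q = [1, 3, 4] / [2]
  Insert 2 (step 5): P = [1, 2, 5] / [3] / [4];  Q = [1, 3, 4] / [2] / [5]
Final shape: (3, 1, 1).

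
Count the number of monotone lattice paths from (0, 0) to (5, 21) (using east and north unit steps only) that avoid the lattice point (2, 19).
Number of paths = 63680

Total paths from (0, 0) to (5, 21): C(26, 5) = 65780. Paths through (2, 19): (paths (0, 0) → (2, 19)) × (paths (2, 19) → (5, 21)) = C(21, 2) · C(5, 3) = 210 · 10 = 2100. Avoidance count = 65780 − 2100 = 63680.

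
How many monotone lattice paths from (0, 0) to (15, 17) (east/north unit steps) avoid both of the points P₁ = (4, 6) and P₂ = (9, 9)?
Number of paths = 306891420

Inclusion–exclusion. Total paths: C(32, 15) = 565722720. Through P₁: C(10, 4)·C(22, 11) = 148140720. Through P₂: C(18, 9)·C(14, 6) = 146005860. Since P₁ is strictly southwest of P₂, a monotone path through both must visit P₁ then P₂; paths through both = C(10, 4)·C(8, 5)·C(14, 6) = 35315280. Avoid both = 565722720 − 148140720 − 146005860 + 35315280 = 306891420.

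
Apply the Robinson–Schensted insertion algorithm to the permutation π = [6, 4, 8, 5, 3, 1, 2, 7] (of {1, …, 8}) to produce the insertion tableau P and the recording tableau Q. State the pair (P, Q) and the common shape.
P = [1, 2, 7] / [3, 5] / [4, 8] / [6];  Q = [1, 3, 8] / [2, 4] / [5, 7] / [6];  common shape = (3, 2, 2, 1)

Row-insert the values π_1, π_2, … into P one at a time, bumping the leftmost entry strictly greater than the inserted value down to the next row. The recording tableau Q records, in position (i, j), the step at which that cell was added to P.
  Insert 6 (step 1): P = [6];  Q = [1]
  Insert 4 (step 2): P = [4] / [6];  Q = [1] / [2]
  Insert 8 (step 3): P = [4, 8] / [6];  Q = [1, 3] / [2]
  Insert 5 (step 4): P = [4, 5] / [6, 8];  Q = [1, 3] / [2, 4]
  Insert 3 (step 5): P = [3, 5] / [4, 8] / [6];  Q = [1, 3] / [2, 4] / [5]
  Insert 1 (step 6): P = [1, 5] / [3, 8] / [4] / [6];  Q = [1, 3] / [2, 4] / [5] / [6]
  Insert 2 (step 7): P = [1, 2] / [3, 5] / [4, 8] / [6];  Q = [1, 3] / [2, 4] / [5, 7] / [6]
  Insert 7 (step 8): P = [1, 2, 7] / [3, 5] / [4, 8] / [6];  Q = [1, 3, 8] / [2, 4] / [5, 7] / [6]
Final shape: (3, 2, 2, 1).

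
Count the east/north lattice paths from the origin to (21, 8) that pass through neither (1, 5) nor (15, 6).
Number of paths = 2764647

Inclusion–exclusion. Total paths: C(29, 21) = 4292145. Through P₁: C(6, 1)·C(23, 20) = 10626. Through P₂: C(21, 15)·C(8, 6) = 1519392. Since P₁ is strictly southwest of P₂, a monotone path through both must visit P₁ then P₂; paths through both = C(6, 1)·C(15, 14)·C(8, 6) = 2520. Avoid both = 4292145 − 10626 − 1519392 + 2520 = 2764647.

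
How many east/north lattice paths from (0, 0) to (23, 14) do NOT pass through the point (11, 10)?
Number of paths = 5465143680

Total paths from (0, 0) to (23, 14): C(37, 23) = 6107086800. Paths through (11, 10): (paths (0, 0) → (11, 10)) × (paths (11, 10) → (23, 14)) = C(21, 11) · C(16, 12) = 352716 · 1820 = 641943120. Avoidance count = 6107086800 − 641943120 = 5465143680.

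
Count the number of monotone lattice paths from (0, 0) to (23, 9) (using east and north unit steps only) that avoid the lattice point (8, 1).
Number of paths = 23635974

Total paths from (0, 0) to (23, 9): C(32, 23) = 28048800. Paths through (8, 1): (paths (0, 0) → (8, 1)) × (paths (8, 1) → (23, 9)) = C(9, 8) · C(23, 15) = 9 · 490314 = 4412826. Avoidance count = 28048800 − 4412826 = 23635974.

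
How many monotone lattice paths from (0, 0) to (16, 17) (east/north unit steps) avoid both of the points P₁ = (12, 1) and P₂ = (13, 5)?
Number of paths = 1162871260

Inclusion–exclusion. Total paths: C(33, 16) = 1166803110. Through P₁: C(13, 12)·C(20, 4) = 62985. Through P₂: C(18, 13)·C(15, 3) = 3898440. Since P₁ is strictly southwest of P₂, a monotone path through both must visit P₁ then P₂; paths through both = C(13, 12)·C(5, 1)·C(15, 3) = 29575. Avoid both = 1166803110 − 62985 − 3898440 + 29575 = 1162871260.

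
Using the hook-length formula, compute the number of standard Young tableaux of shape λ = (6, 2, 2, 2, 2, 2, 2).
# SYT of shape (6, 2, 2, 2, 2, 2, 2) = 556920

Hook-length formula: f^λ = n! / Π hook(c), product over all cells c of the Young diagram. For λ = (6, 2, 2, 2, 2, 2, 2), n = 18 boxes. Hook lengths by row (left-to-right, top-to-bottom): [12, 11, 4, 3, 2, 1]; [7, 6]; [6, 5]; [5, 4]; [4, 3]; [3, 2]; [2, 1]. Product of hooks = 11496038400. So f^λ = 18! / 11496038400 = 6402373705728000 / 11496038400 = 556920.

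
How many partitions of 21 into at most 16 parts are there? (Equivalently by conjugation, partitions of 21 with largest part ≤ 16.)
p(21, parts ≤ 16) = 780

Use the recurrence p(n, m) = p(n, m−1) + p(n−m, m): either the largest part is < m (count p(n, m−1)) or the largest part is exactly m (remove one copy of m, count p(n−m, m)). With p(0, ·) = 1 this gives p(21, parts ≤ 16) = 780. (By conjugating Young diagrams, this also counts partitions of 21 into at most 16 parts.)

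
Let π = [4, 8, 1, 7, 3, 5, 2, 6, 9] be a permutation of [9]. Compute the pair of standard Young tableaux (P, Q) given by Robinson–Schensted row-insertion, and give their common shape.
P = [1, 2, 5, 6, 9] / [3, 7] / [4] / [8];  Q = [1, 2, 6, 8, 9] / [3, 4] / [5] / [7];  common shape = (5, 2, 1, 1)

Row-insert the values π_1, π_2, … into P one at a time, bumping the leftmost entry strictly greater than the inserted value down to the next row. The recording tableau Q records, in position (i, j), the step at which that cell was added to P.
  Insert 4 (step 1): P = [4];  Q = [1]
  Insert 8 (step 2): P = [4, 8];  Q = [1, 2]
  Insert 1 (step 3): P = [1, 8] / [4];  Q = [1, 2] / [3]
  Insert 7 (step 4): P = [1, 7] / [4, 8];  Q = [1, 2] / [3, 4]
  Insert 3 (step 5): P = [1, 3] / [4, 7] / [8];  Q = [1, 2] / [3, 4] / [5]
  Insert 5 (step 6): P = [1, 3, 5] / [4, 7] / [8];  Q = [1, 2, 6] / [3, 4] / [5]
  Insert 2 (step 7): P = [1, 2, 5] / [3, 7] / [4] / [8];  Q = [1, 2, 6] / [3, 4] / [5] / [7]
  Insert 6 (step 8): P = [1, 2, 5, 6] / [3, 7] / [4] / [8];  Q = [1, 2, 6, 8] / [3, 4] / [5] / [7]
  Insert 9 (step 9): P = [1, 2, 5, 6, 9] / [3, 7] / [4] / [8];  Q = [1, 2, 6, 8, 9] / [3, 4] / [5] / [7]
Final shape: (5, 2, 1, 1).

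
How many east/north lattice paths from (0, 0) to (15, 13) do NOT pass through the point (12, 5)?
Number of paths = 36421140

Total paths from (0, 0) to (15, 13): C(28, 15) = 37442160. Paths through (12, 5): (paths (0, 0) → (12, 5)) × (paths (12, 5) → (15, 13)) = C(17, 12) · C(11, 3) = 6188 · 165 = 1021020. Avoidance count = 37442160 − 1021020 = 36421140.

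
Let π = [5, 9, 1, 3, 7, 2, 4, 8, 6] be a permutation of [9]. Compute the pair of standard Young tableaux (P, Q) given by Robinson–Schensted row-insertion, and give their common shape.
P = [1, 2, 4, 6] / [3, 7, 8] / [5, 9];  Q = [1, 2, 5, 8] / [3, 4, 9] / [6, 7];  common shape = (4, 3, 2)

Row-insert the values π_1, π_2, … into P one at a time, bumping the leftmost entry strictly greater than the inserted value down to the next row. The recording tableau Q records, in position (i, j), the step at which that cell was added to P.
  Insert 5 (step 1): P = [5];  Q = [1]
  Insert 9 (step 2): P = [5, 9];  Q = [1, 2]
  Insert 1 (step 3): P = [1, 9] / [5];  Q = [1, 2] / [3]
  Insert 3 (step 4): P = [1, 3] / [5, 9];  Q = [1, 2] / [3, 4]
  Insert 7 (step 5): P = [1, 3, 7] / [5, 9];  Q = [1, 2, 5] / [3, 4]
  Insert 2 (step 6): P = [1, 2, 7] / [3, 9] / [5];  Q = [1, 2, 5] / [3, 4] / [6]
  Insert 4 (step 7): P = [1, 2, 4] / [3, 7] / [5, 9];  Q = [1, 2, 5] / [3, 4] / [6, 7]
  Insert 8 (step 8): P = [1, 2, 4, 8] / [3, 7] / [5, 9];  Q = [1, 2, 5, 8] / [3, 4] / [6, 7]
  Insert 6 (step 9): P = [1, 2, 4, 6] / [3, 7, 8] / [5, 9];  Q = [1, 2, 5, 8] / [3, 4, 9] / [6, 7]
Final shape: (4, 3, 2).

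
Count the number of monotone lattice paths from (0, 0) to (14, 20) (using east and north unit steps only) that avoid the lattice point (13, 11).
Number of paths = 1367014200

Total paths from (0, 0) to (14, 20): C(34, 14) = 1391975640. Paths through (13, 11): (paths (0, 0) → (13, 11)) × (paths (13, 11) → (14, 20)) = C(24, 13) · C(10, 1) = 2496144 · 10 = 24961440. Avoidance count = 1391975640 − 24961440 = 1367014200.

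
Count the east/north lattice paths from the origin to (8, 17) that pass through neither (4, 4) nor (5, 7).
Number of paths = 768543

Inclusion–exclusion. Total paths: C(25, 8) = 1081575. Through P₁: C(8, 4)·C(17, 4) = 166600. Through P₂: C(12, 5)·C(13, 3) = 226512. Since P₁ is strictly southwest of P₂, a monotone path through both must visit P₁ then P₂; paths through both = C(8, 4)·C(4, 1)·C(13, 3) = 80080. Avoid both = 1081575 − 166600 − 226512 + 80080 = 768543.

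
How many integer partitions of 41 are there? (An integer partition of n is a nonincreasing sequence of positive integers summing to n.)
p(41) = 44583

Compute p(n) via the recurrence p(n, m) = p(n, m−1) + p(n−m, m), where p(n, m) counts partitions of n with all parts ≤ m and p(n) = p(n, n). The base cases are p(0, m) = 1 and p(n, 0) = 0 for n > 0. Filling the table yields p(41) = 44583. (Euler's pentagonal recurrence is an alternative.)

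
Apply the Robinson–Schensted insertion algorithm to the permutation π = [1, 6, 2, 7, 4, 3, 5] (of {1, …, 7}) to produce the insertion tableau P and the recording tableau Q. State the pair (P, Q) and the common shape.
P = [1, 2, 3, 5] / [4, 7] / [6];  Q = [1, 2, 4, 7] / [3, 5] / [6];  common shape = (4, 2, 1)

Row-insert the values π_1, π_2, … into P one at a time, bumping the leftmost entry strictly greater than the inserted value down to the next row. The recording tableau Q records, in position (i, j), the step at which that cell was added to P.
  Insert 1 (step 1): P = [1];  Q = [1]
  Insert 6 (step 2): P = [1, 6];  Q = [1, 2]
  Insert 2 (step 3): P = [1, 2] / [6];  Q = [1, 2] / [3]
  Insert 7 (step 4): P = [1, 2, 7] / [6];  Q = [1, 2, 4] / [3]
  Insert 4 (step 5): P = [1, 2, 4] / [6, 7];  Q = [1, 2, 4] / [3, 5]
  Insert 3 (step 6): P = [1, 2, 3] / [4, 7] / [6];  Q = [1, 2, 4] / [3, 5] / [6]
  Insert 5 (step 7): P = [1, 2, 3, 5] / [4, 7] / [6];  Q = [1, 2, 4, 7] / [3, 5] / [6]
Final shape: (4, 2, 1).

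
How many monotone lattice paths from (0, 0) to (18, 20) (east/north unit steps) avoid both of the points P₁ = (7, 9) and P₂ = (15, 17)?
Number of paths = 17138060130

Inclusion–exclusion. Total paths: C(38, 18) = 33578000610. Through P₁: C(16, 7)·C(22, 11) = 8070142080. Through P₂: C(32, 15)·C(6, 3) = 11314454400. Since P₁ is strictly southwest of P₂, a monotone path through both must visit P₁ then P₂; paths through both = C(16, 7)·C(16, 8)·C(6, 3) = 2944656000. Avoid both = 33578000610 − 8070142080 − 11314454400 + 2944656000 = 17138060130.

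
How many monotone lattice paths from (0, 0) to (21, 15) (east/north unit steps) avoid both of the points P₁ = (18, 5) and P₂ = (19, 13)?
Number of paths = 3475854392

Inclusion–exclusion. Total paths: C(36, 21) = 5567902560. Through P₁: C(23, 18)·C(13, 3) = 9623614. Through P₂: C(32, 19)·C(4, 2) = 2084241600. Since P₁ is strictly southwest of P₂, a monotone path through both must visit P₁ then P₂; paths through both = C(23, 18)·C(9, 1)·C(4, 2) = 1817046. Avoid both = 5567902560 − 9623614 − 2084241600 + 1817046 = 3475854392.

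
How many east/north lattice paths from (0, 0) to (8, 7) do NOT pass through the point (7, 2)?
Number of paths = 6219

Total paths from (0, 0) to (8, 7): C(15, 8) = 6435. Paths through (7, 2): (paths (0, 0) → (7, 2)) × (paths (7, 2) → (8, 7)) = C(9, 7) · C(6, 1) = 36 · 6 = 216. Avoidance count = 6435 − 216 = 6219.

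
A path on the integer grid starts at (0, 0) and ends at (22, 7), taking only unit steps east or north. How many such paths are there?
Number of paths = 1560780

A monotone lattice path from (0, 0) to (22, 7) consists of 22 east steps and 7 north steps in some order, so it is determined by which 22 of the 29 steps are east. The count is C(29, 22) = 1560780.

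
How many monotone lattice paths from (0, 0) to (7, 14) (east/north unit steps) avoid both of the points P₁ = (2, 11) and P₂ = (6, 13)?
Number of paths = 59988

Inclusion–exclusion. Total paths: C(21, 7) = 116280. Through P₁: C(13, 2)·C(8, 5) = 4368. Through P₂: C(19, 6)·C(2, 1) = 54264. Since P₁ is strictly southwest of P₂, a monotone path through both must visit P₁ then P₂; paths through both = C(13, 2)·C(6, 4)·C(2, 1) = 2340. Avoid both = 116280 − 4368 − 54264 + 2340 = 59988.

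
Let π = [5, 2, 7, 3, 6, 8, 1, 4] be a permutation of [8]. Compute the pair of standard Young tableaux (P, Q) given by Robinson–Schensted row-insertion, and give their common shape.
P = [1, 3, 4, 8] / [2, 6] / [5, 7];  Q = [1, 3, 5, 6] / [2, 4] / [7, 8];  common shape = (4, 2, 2)

Row-insert the values π_1, π_2, … into P one at a time, bumping the leftmost entry strictly greater than the inserted value down to the next row. The recording tableau Q records, in position (i, j), the step at which that cell was added to P.
  Insert 5 (step 1): P = [5];  Q = [1]
  Insert 2 (step 2): P = [2] / [5];  Q = [1] / [2]
  Insert 7 (step 3): P = [2, 7] / [5];  Q = [1, 3] / [2]
  Insert 3 (step 4): P = [2, 3] / [5, 7];  Q = [1, 3] / [2, 4]
  Insert 6 (step 5): P = [2, 3, 6] / [5, 7];  Q = [1, 3, 5] / [2, 4]
  Insert 8 (step 6): P = [2, 3, 6, 8] / [5, 7];  Q = [1, 3, 5, 6] / [2, 4]
  Insert 1 (step 7): P = [1, 3, 6, 8] / [2, 7] / [5];  Q = [1, 3, 5, 6] / [2, 4] / [7]
  Insert 4 (step 8): P = [1, 3, 4, 8] / [2, 6] / [5, 7];  Q = [1, 3, 5, 6] / [2, 4] / [7, 8]
Final shape: (4, 2, 2).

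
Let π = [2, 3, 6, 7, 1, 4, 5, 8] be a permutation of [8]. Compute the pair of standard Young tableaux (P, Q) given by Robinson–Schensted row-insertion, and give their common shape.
P = [1, 3, 4, 5, 8] / [2, 6, 7];  Q = [1, 2, 3, 4, 8] / [5, 6, 7];  common shape = (5, 3)

Row-insert the values π_1, π_2, … into P one at a time, bumping the leftmost entry strictly greater than the inserted value down to the next row. The recording tableau Q records, in position (i, j), the step at which that cell was added to P.
  Insert 2 (step 1): P = [2];  Q = [1]
  Insert 3 (step 2): P = [2, 3];  Q = [1, 2]
  Insert 6 (step 3): P = [2, 3, 6];  Q = [1, 2, 3]
  Insert 7 (step 4): P = [2, 3, 6, 7];  Q = [1, 2, 3, 4]
  Insert 1 (step 5): P = [1, 3, 6, 7] / [2];  Q = [1, 2, 3, 4] / [5]
  Insert 4 (step 6): P = [1, 3, 4, 7] / [2, 6];  Q = [1, 2, 3, 4] / [5, 6]
  Insert 5 (step 7): P = [1, 3, 4, 5] / [2, 6, 7];  Q = [1, 2, 3, 4] / [5, 6, 7]
  Insert 8 (step 8): P = [1, 3, 4, 5, 8] / [2, 6, 7];  Q = [1, 2, 3, 4, 8] / [5, 6, 7]
Final shape: (5, 3).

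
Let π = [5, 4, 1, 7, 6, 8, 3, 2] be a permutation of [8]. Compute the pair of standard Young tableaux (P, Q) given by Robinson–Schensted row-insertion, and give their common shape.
P = [1, 2, 8] / [3, 6] / [4, 7] / [5];  Q = [1, 4, 6] / [2, 5] / [3, 7] / [8];  common shape = (3, 2, 2, 1)

Row-insert the values π_1, π_2, … into P one at a time, bumping the leftmost entry strictly greater than the inserted value down to the next row. The recording tableau Q records, in position (i, j), the step at which that cell was added to P.
  Insert 5 (step 1): P = [5];  Q = [1]
  Insert 4 (step 2): P = [4] / [5];  Q = [1] / [2]
  Insert 1 (step 3): P = [1] / [4] / [5];  Q = [1] / [2] / [3]
  Insert 7 (step 4): P = [1, 7] / [4] / [5];  Q = [1, 4] / [2] / [3]
  Insert 6 (step 5): P = [1, 6] / [4, 7] / [5];  Q = [1, 4] / [2, 5] / [3]
  Insert 8 (step 6): P = [1, 6, 8] / [4, 7] / [5];  Q = [1, 4, 6] / [2, 5] / [3]
  Insert 3 (step 7): P = [1, 3, 8] / [4, 6] / [5, 7];  Q = [1, 4, 6] / [2, 5] / [3, 7]
  Insert 2 (step 8): P = [1, 2, 8] / [3, 6] / [4, 7] / [5];  Q = [1, 4, 6] / [2, 5] / [3, 7] / [8]
Final shape: (3, 2, 2, 1).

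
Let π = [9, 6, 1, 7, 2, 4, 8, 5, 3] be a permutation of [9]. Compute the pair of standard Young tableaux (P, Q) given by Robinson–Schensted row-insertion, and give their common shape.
P = [1, 2, 3, 5] / [4, 7, 8] / [6] / [9];  Q = [1, 4, 6, 7] / [2, 5, 8] / [3] / [9];  common shape = (4, 3, 1, 1)

Row-insert the values π_1, π_2, … into P one at a time, bumping the leftmost entry strictly greater than the inserted value down to the next row. The recording tableau Q records, in position (i, j), the step at which that cell was added to P.
  Insert 9 (step 1): P = [9];  Q = [1]
  Insert 6 (step 2): P = [6] / [9];  Q = [1] / [2]
  Insert 1 (step 3): P = [1] / [6] / [9];  Q = [1] / [2] / [3]
  Insert 7 (step 4): P = [1, 7] / [6] / [9];  Q = [1, 4] / [2] / [3]
  Insert 2 (step 5): P = [1, 2] / [6, 7] / [9];  Q = [1, 4] / [2, 5] / [3]
  Insert 4 (step 6): P = [1, 2, 4] / [6, 7] / [9];  Q = [1, 4, 6] / [2, 5] / [3]
  Insert 8 (step 7): P = [1, 2, 4, 8] / [6, 7] / [9];  Q = [1, 4, 6, 7] / [2, 5] / [3]
  Insert 5 (step 8): P = [1, 2, 4, 5] / [6, 7, 8] / [9];  Q = [1, 4, 6, 7] / [2, 5, 8] / [3]
  Insert 3 (step 9): P = [1, 2, 3, 5] / [4, 7, 8] / [6] / [9];  Q = [1, 4, 6, 7] / [2, 5, 8] / [3] / [9]
Final shape: (4, 3, 1, 1).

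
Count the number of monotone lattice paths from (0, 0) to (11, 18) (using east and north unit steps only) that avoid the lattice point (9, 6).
Number of paths = 34141835

Total paths from (0, 0) to (11, 18): C(29, 11) = 34597290. Paths through (9, 6): (paths (0, 0) → (9, 6)) × (paths (9, 6) → (11, 18)) = C(15, 9) · C(14, 2) = 5005 · 91 = 455455. Avoidance count = 34597290 − 455455 = 34141835.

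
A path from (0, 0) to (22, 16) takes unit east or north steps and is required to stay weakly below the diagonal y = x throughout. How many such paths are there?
Number of paths = 6768687870

By the reflection principle (André's argument), the number of monotone paths to (22, 16) with n ≤ m that never go above y = x is C(38, 22) − C(38, 23) = 22239974430 − 15471286560 = 6768687870.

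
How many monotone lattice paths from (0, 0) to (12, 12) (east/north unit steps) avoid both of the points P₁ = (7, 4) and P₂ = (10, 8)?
Number of paths = 1796326

Inclusion–exclusion. Total paths: C(24, 12) = 2704156. Through P₁: C(11, 7)·C(13, 5) = 424710. Through P₂: C(18, 10)·C(6, 2) = 656370. Since P₁ is strictly southwest of P₂, a monotone path through both must visit P₁ then P₂; paths through both = C(11, 7)·C(7, 3)·C(6, 2) = 173250. Avoid both = 2704156 − 424710 − 656370 + 173250 = 1796326.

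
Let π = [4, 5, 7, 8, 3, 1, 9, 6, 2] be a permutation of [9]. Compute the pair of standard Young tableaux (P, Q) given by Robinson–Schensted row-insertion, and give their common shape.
P = [1, 2, 6, 8, 9] / [3, 5] / [4, 7];  Q = [1, 2, 3, 4, 7] / [5, 8] / [6, 9];  common shape = (5, 2, 2)

Row-insert the values π_1, π_2, … into P one at a time, bumping the leftmost entry strictly greater than the inserted value down to the next row. The recording tableau Q records, in position (i, j), the step at which that cell was added to P.
  Insert 4 (step 1): P = [4];  Q = [1]
  Insert 5 (step 2): P = [4, 5];  Q = [1, 2]
  Insert 7 (step 3): P = [4, 5, 7];  Q = [1, 2, 3]
  Insert 8 (step 4): P = [4, 5, 7, 8];  Q = [1, 2, 3, 4]
  Insert 3 (step 5): P = [3, 5, 7, 8] / [4];  Q = [1, 2, 3, 4] / [5]
  Insert 1 (step 6): P = [1, 5, 7, 8] / [3] / [4];  Q = [1, 2, 3, 4] / [5] / [6]
  Insert 9 (step 7): P = [1, 5, 7, 8, 9] / [3] / [4];  Q = [1, 2, 3, 4, 7] / [5] / [6]
  Insert 6 (step 8): P = [1, 5, 6, 8, 9] / [3, 7] / [4];  Q = [1, 2, 3, 4, 7] / [5, 8] / [6]
  Insert 2 (step 9): P = [1, 2, 6, 8, 9] / [3, 5] / [4, 7];  Q = [1, 2, 3, 4, 7] / [5, 8] / [6, 9]
Final shape: (5, 2, 2).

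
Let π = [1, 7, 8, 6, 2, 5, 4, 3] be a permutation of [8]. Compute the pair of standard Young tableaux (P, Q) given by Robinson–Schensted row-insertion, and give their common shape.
P = [1, 2, 3] / [4, 8] / [5] / [6] / [7];  Q = [1, 2, 3] / [4, 6] / [5] / [7] / [8];  common shape = (3, 2, 1, 1, 1)

Row-insert the values π_1, π_2, … into P one at a time, bumping the leftmost entry strictly greater than the inserted value down to the next row. The recording tableau Q records, in position (i, j), the step at which that cell was added to P.
  Insert 1 (step 1): P = [1];  Q = [1]
  Insert 7 (step 2): P = [1, 7];  Q = [1, 2]
  Insert 8 (step 3): P = [1, 7, 8];  Q = [1, 2, 3]
  Insert 6 (step 4): P = [1, 6, 8] / [7];  Q = [1, 2, 3] / [4]
  Insert 2 (step 5): P = [1, 2, 8] / [6] / [7];  Q = [1, 2, 3] / [4] / [5]
  Insert 5 (step 6): P = [1, 2, 5] / [6, 8] / [7];  Q = [1, 2, 3] / [4, 6] / [5]
  Insert 4 (step 7): P = [1, 2, 4] / [5, 8] / [6] / [7];  Q = [1, 2, 3] / [4, 6] / [5] / [7]
  Insert 3 (step 8): P = [1, 2, 3] / [4, 8] / [5] / [6] / [7];  Q = [1, 2, 3] / [4, 6] / [5] / [7] / [8]
Final shape: (3, 2, 1, 1, 1).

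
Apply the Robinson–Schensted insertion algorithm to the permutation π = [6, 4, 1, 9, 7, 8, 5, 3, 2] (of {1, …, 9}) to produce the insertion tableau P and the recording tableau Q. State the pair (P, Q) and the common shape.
P = [1, 2, 8] / [3, 5] / [4, 7] / [6] / [9];  Q = [1, 4, 6] / [2, 5] / [3, 7] / [8] / [9];  common shape = (3, 2, 2, 1, 1)

Row-insert the values π_1, π_2, … into P one at a time, bumping the leftmost entry strictly greater than the inserted value down to the next row. The recording tableau Q records, in position (i, j), the step at which that cell was added to P.
  Insert 6 (step 1): P = [6];  Q = [1]
  Insert 4 (step 2): P = [4] / [6];  Q = [1] / [2]
  Insert 1 (step 3): P = [1] / [4] / [6];  Q = [1] / [2] / [3]
  Insert 9 (step 4): P = [1, 9] / [4] / [6];  Q = [1, 4] / [2] / [3]
  Insert 7 (step 5): P = [1, 7] / [4, 9] / [6];  Q = [1, 4] / [2, 5] / [3]
  Insert 8 (step 6): P = [1, 7, 8] / [4, 9] / [6];  Q = [1, 4, 6] / [2, 5] / [3]
  Insert 5 (step 7): P = [1, 5, 8] / [4, 7] / [6, 9];  Q = [1, 4, 6] / [2, 5] / [3, 7]
  Insert 3 (step 8): P = [1, 3, 8] / [4, 5] / [6, 7] / [9];  Q = [1, 4, 6] / [2, 5] / [3, 7] / [8]
  Insert 2 (step 9): P = [1, 2, 8] / [3, 5] / [4, 7] / [6] / [9];  Q = [1, 4, 6] / [2, 5] / [3, 7] / [8] / [9]
Final shape: (3, 2, 2, 1, 1).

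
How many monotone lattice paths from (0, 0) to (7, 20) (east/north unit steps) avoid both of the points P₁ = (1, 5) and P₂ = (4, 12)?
Number of paths = 380946

Inclusion–exclusion. Total paths: C(27, 7) = 888030. Through P₁: C(6, 1)·C(21, 6) = 325584. Through P₂: C(16, 4)·C(11, 3) = 300300. Since P₁ is strictly southwest of P₂, a monotone path through both must visit P₁ then P₂; paths through both = C(6, 1)·C(10, 3)·C(11, 3) = 118800. Avoid both = 888030 − 325584 − 300300 + 118800 = 380946.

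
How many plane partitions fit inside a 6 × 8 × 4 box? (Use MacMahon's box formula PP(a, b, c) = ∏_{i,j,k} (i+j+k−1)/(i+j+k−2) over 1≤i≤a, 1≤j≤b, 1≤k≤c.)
PP(6, 8, 4) = 90474964580

Evaluate the triple product over i = 1..6, j = 1..8, k = 1..4. The factors are (2/1) · (3/2) · (4/3) · (5/4) · (3/2) · (4/3) · (5/4) · (6/5) · … (192 factors total). The numerators and denominators telescope so the product is an integer; carrying out the multiplication exactly gives PP(6, 8, 4) = 90474964580.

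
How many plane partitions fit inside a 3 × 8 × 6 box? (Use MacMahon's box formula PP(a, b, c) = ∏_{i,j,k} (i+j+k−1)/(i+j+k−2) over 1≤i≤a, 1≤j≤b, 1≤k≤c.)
PP(3, 8, 6) = 614083470

Evaluate the triple product over i = 1..3, j = 1..8, k = 1..6. The factors are (2/1) · (3/2) · (4/3) · (5/4) · (6/5) · (7/6) · (3/2) · (4/3) · … (144 factors total). The numerators and denominators telescope so the product is an integer; carrying out the multiplication exactly gives PP(3, 8, 6) = 614083470.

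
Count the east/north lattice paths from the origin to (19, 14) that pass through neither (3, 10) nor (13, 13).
Number of paths = 745191902

Inclusion–exclusion. Total paths: C(33, 19) = 818809200. Through P₁: C(13, 3)·C(20, 16) = 1385670. Through P₂: C(26, 13)·C(7, 6) = 72804200. Since P₁ is strictly southwest of P₂, a monotone path through both must visit P₁ then P₂; paths through both = C(13, 3)·C(13, 10)·C(7, 6) = 572572. Avoid both = 818809200 − 1385670 − 72804200 + 572572 = 745191902.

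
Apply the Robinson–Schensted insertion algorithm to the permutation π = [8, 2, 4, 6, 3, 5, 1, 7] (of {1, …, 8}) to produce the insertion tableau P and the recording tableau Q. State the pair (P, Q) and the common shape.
P = [1, 3, 5, 7] / [2, 6] / [4] / [8];  Q = [1, 3, 4, 8] / [2, 6] / [5] / [7];  common shape = (4, 2, 1, 1)

Row-insert the values π_1, π_2, … into P one at a time, bumping the leftmost entry strictly greater than the inserted value down to the next row. The recording tableau Q records, in position (i, j), the step at which that cell was added to P.
  Insert 8 (step 1): P = [8];  Q = [1]
  Insert 2 (step 2): P = [2] / [8];  Q = [1] / [2]
  Insert 4 (step 3): P = [2, 4] / [8];  Q = [1, 3] / [2]
  Insert 6 (step 4): P = [2, 4, 6] / [8];  Q = [1, 3, 4] / [2]
  Insert 3 (step 5): P = [2, 3, 6] / [4] / [8];  Q = [1, 3, 4] / [2] / [5]
  Insert 5 (step 6): P = [2, 3, 5] / [4, 6] / [8];  Q = [1, 3, 4] / [2, 6] / [5]
  Insert 1 (step 7): P = [1, 3, 5] / [2, 6] / [4] / [8];  Q = [1, 3, 4] / [2, 6] / [5] / [7]
  Insert 7 (step 8): P = [1, 3, 5, 7] / [2, 6] / [4] / [8];  Q = [1, 3, 4, 8] / [2, 6] / [5] / [7]
Final shape: (4, 2, 1, 1).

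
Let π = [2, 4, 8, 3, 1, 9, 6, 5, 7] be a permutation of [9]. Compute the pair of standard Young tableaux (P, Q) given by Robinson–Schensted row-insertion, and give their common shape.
P = [1, 3, 5, 7] / [2, 6, 9] / [4, 8];  Q = [1, 2, 3, 6] / [4, 7, 9] / [5, 8];  common shape = (4, 3, 2)

Row-insert the values π_1, π_2, … into P one at a time, bumping the leftmost entry strictly greater than the inserted value down to the next row. The recording tableau Q records, in position (i, j), the step at which that cell was added to P.
  Insert 2 (step 1): P = [2];  Q = [1]
  Insert 4 (step 2): P = [2, 4];  Q = [1, 2]
  Insert 8 (step 3): P = [2, 4, 8];  Q = [1, 2, 3]
  Insert 3 (step 4): P = [2, 3, 8] / [4];  Q = [1, 2, 3] / [4]
  Insert 1 (step 5): P = [1, 3, 8] / [2] / [4];  Q = [1, 2, 3] / [4] / [5]
  Insert 9 (step 6): P = [1, 3, 8, 9] / [2] / [4];  Q = [1, 2, 3, 6] / [4] / [5]
  Insert 6 (step 7): P = [1, 3, 6, 9] / [2, 8] / [4];  Q = [1, 2, 3, 6] / [4, 7] / [5]
  Insert 5 (step 8): P = [1, 3, 5, 9] / [2, 6] / [4, 8];  Q = [1, 2, 3, 6] / [4, 7] / [5, 8]
  Insert 7 (step 9): P = [1, 3, 5, 7] / [2, 6, 9] / [4, 8];  Q = [1, 2, 3, 6] / [4, 7, 9] / [5, 8]
Final shape: (4, 3, 2).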